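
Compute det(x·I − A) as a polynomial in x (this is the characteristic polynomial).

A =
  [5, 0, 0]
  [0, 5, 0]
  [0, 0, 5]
x^3 - 15*x^2 + 75*x - 125

Expanding det(x·I − A) (e.g. by cofactor expansion or by noting that A is similar to its Jordan form J, which has the same characteristic polynomial as A) gives
  χ_A(x) = x^3 - 15*x^2 + 75*x - 125
which factors as (x - 5)^3. The eigenvalues (with algebraic multiplicities) are λ = 5 with multiplicity 3.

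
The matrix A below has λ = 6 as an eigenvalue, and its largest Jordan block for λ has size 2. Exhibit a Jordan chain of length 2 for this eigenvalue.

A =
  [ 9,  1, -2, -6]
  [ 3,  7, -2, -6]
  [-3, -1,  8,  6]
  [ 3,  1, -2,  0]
A Jordan chain for λ = 6 of length 2:
v_1 = (3, 3, -3, 3)ᵀ
v_2 = (1, 0, 0, 0)ᵀ

Let N = A − (6)·I. We want v_2 with N^2 v_2 = 0 but N^1 v_2 ≠ 0; then v_{j-1} := N · v_j for j = 2, …, 2.

Pick v_2 = (1, 0, 0, 0)ᵀ.
Then v_1 = N · v_2 = (3, 3, -3, 3)ᵀ.

Sanity check: (A − (6)·I) v_1 = (0, 0, 0, 0)ᵀ = 0. ✓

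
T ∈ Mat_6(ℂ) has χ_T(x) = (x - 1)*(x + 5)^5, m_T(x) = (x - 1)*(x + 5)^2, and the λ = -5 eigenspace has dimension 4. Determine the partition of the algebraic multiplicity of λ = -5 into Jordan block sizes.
Block sizes for λ = -5: [2, 1, 1, 1]

Step 1 — from the characteristic polynomial, algebraic multiplicity of λ = -5 is 5. From dim ker(T − (-5)·I) = 4, there are exactly 4 Jordan blocks for λ = -5.
Step 2 — from the minimal polynomial, the factor (x + 5)^2 tells us the largest block for λ = -5 has size 2.
Step 3 — with total size 5, 4 blocks, and largest block 2, the block sizes (in nonincreasing order) are [2, 1, 1, 1].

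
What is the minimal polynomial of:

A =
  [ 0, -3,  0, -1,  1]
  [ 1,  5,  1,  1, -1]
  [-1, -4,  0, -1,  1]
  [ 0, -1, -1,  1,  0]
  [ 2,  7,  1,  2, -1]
x^3 - 3*x^2 + 3*x - 1

The characteristic polynomial is χ_A(x) = (x - 1)^5, so the eigenvalues are known. The minimal polynomial is
  m_A(x) = Π_λ (x − λ)^{k_λ}
where k_λ is the size of the *largest* Jordan block for λ (equivalently, the smallest k with (A − λI)^k v = 0 for every generalised eigenvector v of λ).

  λ = 1: largest Jordan block has size 3, contributing (x − 1)^3

So m_A(x) = (x - 1)^3 = x^3 - 3*x^2 + 3*x - 1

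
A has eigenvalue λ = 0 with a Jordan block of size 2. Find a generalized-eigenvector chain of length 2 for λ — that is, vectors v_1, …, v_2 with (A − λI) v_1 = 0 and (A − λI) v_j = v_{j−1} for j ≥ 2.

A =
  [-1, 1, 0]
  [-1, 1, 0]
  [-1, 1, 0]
A Jordan chain for λ = 0 of length 2:
v_1 = (-1, -1, -1)ᵀ
v_2 = (1, 0, 0)ᵀ

Let N = A − (0)·I. We want v_2 with N^2 v_2 = 0 but N^1 v_2 ≠ 0; then v_{j-1} := N · v_j for j = 2, …, 2.

Pick v_2 = (1, 0, 0)ᵀ.
Then v_1 = N · v_2 = (-1, -1, -1)ᵀ.

Sanity check: (A − (0)·I) v_1 = (0, 0, 0)ᵀ = 0. ✓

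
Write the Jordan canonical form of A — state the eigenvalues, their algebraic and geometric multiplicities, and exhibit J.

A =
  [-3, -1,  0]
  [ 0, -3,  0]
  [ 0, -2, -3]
J_2(-3) ⊕ J_1(-3)

The characteristic polynomial is
  det(x·I − A) = x^3 + 9*x^2 + 27*x + 27 = (x + 3)^3

Eigenvalues and multiplicities (the geometric multiplicity of λ is n − rank(A − λI), which equals the number of Jordan blocks for λ):
  λ = -3: algebraic multiplicity = 3, geometric multiplicity = 2

Determining the block sizes for each eigenvalue:
  λ = -3: 2 blocks summing to 3 forces exactly one block of size 2 and the rest size 1 → block sizes [2, 1]

Assembling the blocks gives a Jordan form
J =
  [-3,  1,  0]
  [ 0, -3,  0]
  [ 0,  0, -3]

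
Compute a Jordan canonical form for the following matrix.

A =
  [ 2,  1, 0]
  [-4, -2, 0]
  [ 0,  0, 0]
J_2(0) ⊕ J_1(0)

The characteristic polynomial is
  det(x·I − A) = x^3

Eigenvalues and multiplicities (the geometric multiplicity of λ is n − rank(A − λI), which equals the number of Jordan blocks for λ):
  λ = 0: algebraic multiplicity = 3, geometric multiplicity = 2

Determining the block sizes for each eigenvalue:
  λ = 0: 2 blocks summing to 3 forces exactly one block of size 2 and the rest size 1 → block sizes [2, 1]

Assembling the blocks gives a Jordan form
J =
  [0, 1, 0]
  [0, 0, 0]
  [0, 0, 0]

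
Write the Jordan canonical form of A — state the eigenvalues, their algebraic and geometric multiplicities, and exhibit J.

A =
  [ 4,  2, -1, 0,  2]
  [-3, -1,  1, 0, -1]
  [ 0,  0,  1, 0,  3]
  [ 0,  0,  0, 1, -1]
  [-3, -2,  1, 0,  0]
J_3(1) ⊕ J_1(1) ⊕ J_1(1)

The characteristic polynomial is
  det(x·I − A) = x^5 - 5*x^4 + 10*x^3 - 10*x^2 + 5*x - 1 = (x - 1)^5

Eigenvalues and multiplicities (the geometric multiplicity of λ is n − rank(A − λI), which equals the number of Jordan blocks for λ):
  λ = 1: algebraic multiplicity = 5, geometric multiplicity = 3

Determining the block sizes for each eigenvalue:
  λ = 1: with am = 5 and gm = 3, the partition is not yet determined (e.g. several partitions of 5 into 3 parts exist). Let N = A − (1)·I. Computing rank(N^1) = 2, rank(N^2) = 1, rank(N^3) = 0; the number of blocks of size ≥ j is rank(N^{j−1}) − rank(N^j), giving [3, 1, 1]. So we have 1 block(s) of size 3, 2 block(s) of size 1 → block sizes [3, 1, 1]

Assembling the blocks gives a Jordan form
J =
  [1, 1, 0, 0, 0]
  [0, 1, 1, 0, 0]
  [0, 0, 1, 0, 0]
  [0, 0, 0, 1, 0]
  [0, 0, 0, 0, 1]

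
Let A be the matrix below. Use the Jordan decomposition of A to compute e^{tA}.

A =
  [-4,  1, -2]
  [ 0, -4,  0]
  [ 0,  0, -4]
e^{tA} =
  [exp(-4*t), t*exp(-4*t), -2*t*exp(-4*t)]
  [0, exp(-4*t), 0]
  [0, 0, exp(-4*t)]

Strategy: write A = P · J · P⁻¹ where J is a Jordan canonical form, so e^{tA} = P · e^{tJ} · P⁻¹, and e^{tJ} can be computed block-by-block.

A has Jordan form
J =
  [-4,  1,  0]
  [ 0, -4,  0]
  [ 0,  0, -4]
(up to reordering of blocks).

Per-block formulas:
  For a 1×1 block at λ = -4: exp(t · [-4]) = [e^(-4t)].
  For a 2×2 Jordan block J_2(-4): exp(t · J_2(-4)) = e^(-4t)·(I + t·N), where N is the 2×2 nilpotent shift.

After assembling e^{tJ} and conjugating by P, we get:

e^{tA} =
  [exp(-4*t), t*exp(-4*t), -2*t*exp(-4*t)]
  [0, exp(-4*t), 0]
  [0, 0, exp(-4*t)]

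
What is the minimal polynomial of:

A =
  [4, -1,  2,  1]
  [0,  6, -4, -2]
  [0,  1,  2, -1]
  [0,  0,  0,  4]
x^2 - 8*x + 16

The characteristic polynomial is χ_A(x) = (x - 4)^4, so the eigenvalues are known. The minimal polynomial is
  m_A(x) = Π_λ (x − λ)^{k_λ}
where k_λ is the size of the *largest* Jordan block for λ (equivalently, the smallest k with (A − λI)^k v = 0 for every generalised eigenvector v of λ).

  λ = 4: largest Jordan block has size 2, contributing (x − 4)^2

So m_A(x) = (x - 4)^2 = x^2 - 8*x + 16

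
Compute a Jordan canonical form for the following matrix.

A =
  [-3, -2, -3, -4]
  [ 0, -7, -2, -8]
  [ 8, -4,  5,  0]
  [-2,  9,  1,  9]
J_2(1) ⊕ J_2(1)

The characteristic polynomial is
  det(x·I − A) = x^4 - 4*x^3 + 6*x^2 - 4*x + 1 = (x - 1)^4

Eigenvalues and multiplicities (the geometric multiplicity of λ is n − rank(A − λI), which equals the number of Jordan blocks for λ):
  λ = 1: algebraic multiplicity = 4, geometric multiplicity = 2

Determining the block sizes for each eigenvalue:
  λ = 1: with am = 4 and gm = 2, the partition is not yet determined (e.g. several partitions of 4 into 2 parts exist). Let N = A − (1)·I. Computing rank(N^1) = 2, rank(N^2) = 0; the number of blocks of size ≥ j is rank(N^{j−1}) − rank(N^j), giving [2, 2]. So we have 2 block(s) of size 2 → block sizes [2, 2]

Assembling the blocks gives a Jordan form
J =
  [1, 1, 0, 0]
  [0, 1, 0, 0]
  [0, 0, 1, 1]
  [0, 0, 0, 1]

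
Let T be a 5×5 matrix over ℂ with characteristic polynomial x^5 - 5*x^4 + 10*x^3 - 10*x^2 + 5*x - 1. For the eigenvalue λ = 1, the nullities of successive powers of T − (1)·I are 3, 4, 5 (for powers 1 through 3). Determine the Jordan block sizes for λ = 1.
Block sizes for λ = 1: [3, 1, 1]

From the dimensions of kernels of powers, the number of Jordan blocks of size at least j is d_j − d_{j−1} where d_j = dim ker(N^j) (with d_0 = 0). Computing the differences gives [3, 1, 1].
The number of blocks of size exactly k is (#blocks of size ≥ k) − (#blocks of size ≥ k + 1), so the partition is: 2 block(s) of size 1, 1 block(s) of size 3.
In nonincreasing order the block sizes are [3, 1, 1].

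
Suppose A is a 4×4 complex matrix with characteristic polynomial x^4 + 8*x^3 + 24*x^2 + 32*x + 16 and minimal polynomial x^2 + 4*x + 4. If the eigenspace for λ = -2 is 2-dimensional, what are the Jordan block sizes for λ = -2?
Block sizes for λ = -2: [2, 2]

Step 1 — from the characteristic polynomial, algebraic multiplicity of λ = -2 is 4. From dim ker(A − (-2)·I) = 2, there are exactly 2 Jordan blocks for λ = -2.
Step 2 — from the minimal polynomial, the factor (x + 2)^2 tells us the largest block for λ = -2 has size 2.
Step 3 — with total size 4, 2 blocks, and largest block 2, the block sizes (in nonincreasing order) are [2, 2].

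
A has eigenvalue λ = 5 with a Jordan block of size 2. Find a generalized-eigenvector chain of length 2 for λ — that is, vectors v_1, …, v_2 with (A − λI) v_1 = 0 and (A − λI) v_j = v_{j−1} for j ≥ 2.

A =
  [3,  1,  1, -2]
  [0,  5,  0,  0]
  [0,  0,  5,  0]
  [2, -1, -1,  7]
A Jordan chain for λ = 5 of length 2:
v_1 = (-2, 0, 0, 2)ᵀ
v_2 = (1, 0, 0, 0)ᵀ

Let N = A − (5)·I. We want v_2 with N^2 v_2 = 0 but N^1 v_2 ≠ 0; then v_{j-1} := N · v_j for j = 2, …, 2.

Pick v_2 = (1, 0, 0, 0)ᵀ.
Then v_1 = N · v_2 = (-2, 0, 0, 2)ᵀ.

Sanity check: (A − (5)·I) v_1 = (0, 0, 0, 0)ᵀ = 0. ✓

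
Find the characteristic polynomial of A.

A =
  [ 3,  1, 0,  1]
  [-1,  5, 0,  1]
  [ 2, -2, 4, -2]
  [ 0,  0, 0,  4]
x^4 - 16*x^3 + 96*x^2 - 256*x + 256

Expanding det(x·I − A) (e.g. by cofactor expansion or by noting that A is similar to its Jordan form J, which has the same characteristic polynomial as A) gives
  χ_A(x) = x^4 - 16*x^3 + 96*x^2 - 256*x + 256
which factors as (x - 4)^4. The eigenvalues (with algebraic multiplicities) are λ = 4 with multiplicity 4.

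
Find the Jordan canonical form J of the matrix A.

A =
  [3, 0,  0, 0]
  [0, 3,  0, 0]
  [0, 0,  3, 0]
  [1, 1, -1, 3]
J_2(3) ⊕ J_1(3) ⊕ J_1(3)

The characteristic polynomial is
  det(x·I − A) = x^4 - 12*x^3 + 54*x^2 - 108*x + 81 = (x - 3)^4

Eigenvalues and multiplicities (the geometric multiplicity of λ is n − rank(A − λI), which equals the number of Jordan blocks for λ):
  λ = 3: algebraic multiplicity = 4, geometric multiplicity = 3

Determining the block sizes for each eigenvalue:
  λ = 3: 3 blocks summing to 4 forces exactly one block of size 2 and the rest size 1 → block sizes [2, 1, 1]

Assembling the blocks gives a Jordan form
J =
  [3, 1, 0, 0]
  [0, 3, 0, 0]
  [0, 0, 3, 0]
  [0, 0, 0, 3]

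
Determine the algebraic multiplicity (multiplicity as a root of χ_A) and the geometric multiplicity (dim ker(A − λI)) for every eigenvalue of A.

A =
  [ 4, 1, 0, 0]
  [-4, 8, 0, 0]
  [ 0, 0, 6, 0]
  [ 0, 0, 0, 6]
λ = 6: alg = 4, geom = 3

Step 1 — factor the characteristic polynomial to read off the algebraic multiplicities:
  χ_A(x) = (x - 6)^4

Step 2 — compute geometric multiplicities via the rank-nullity identity g(λ) = n − rank(A − λI):
  rank(A − (6)·I) = 1, so dim ker(A − (6)·I) = n − 1 = 3

Summary:
  λ = 6: algebraic multiplicity = 4, geometric multiplicity = 3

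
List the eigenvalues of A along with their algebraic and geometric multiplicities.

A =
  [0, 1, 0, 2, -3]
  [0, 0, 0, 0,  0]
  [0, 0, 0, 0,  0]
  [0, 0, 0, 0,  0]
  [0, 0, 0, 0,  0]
λ = 0: alg = 5, geom = 4

Step 1 — factor the characteristic polynomial to read off the algebraic multiplicities:
  χ_A(x) = x^5

Step 2 — compute geometric multiplicities via the rank-nullity identity g(λ) = n − rank(A − λI):
  rank(A − (0)·I) = 1, so dim ker(A − (0)·I) = n − 1 = 4

Summary:
  λ = 0: algebraic multiplicity = 5, geometric multiplicity = 4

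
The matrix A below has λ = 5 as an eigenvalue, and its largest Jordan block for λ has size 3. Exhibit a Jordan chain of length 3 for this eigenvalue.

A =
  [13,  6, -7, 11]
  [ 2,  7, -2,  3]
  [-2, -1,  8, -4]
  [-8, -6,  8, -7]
A Jordan chain for λ = 5 of length 3:
v_1 = (2, 0, -4, -4)ᵀ
v_2 = (0, -2, -2, 0)ᵀ
v_3 = (3, -4, 0, 0)ᵀ

Let N = A − (5)·I. We want v_3 with N^3 v_3 = 0 but N^2 v_3 ≠ 0; then v_{j-1} := N · v_j for j = 3, …, 2.

Pick v_3 = (3, -4, 0, 0)ᵀ.
Then v_2 = N · v_3 = (0, -2, -2, 0)ᵀ.
Then v_1 = N · v_2 = (2, 0, -4, -4)ᵀ.

Sanity check: (A − (5)·I) v_1 = (0, 0, 0, 0)ᵀ = 0. ✓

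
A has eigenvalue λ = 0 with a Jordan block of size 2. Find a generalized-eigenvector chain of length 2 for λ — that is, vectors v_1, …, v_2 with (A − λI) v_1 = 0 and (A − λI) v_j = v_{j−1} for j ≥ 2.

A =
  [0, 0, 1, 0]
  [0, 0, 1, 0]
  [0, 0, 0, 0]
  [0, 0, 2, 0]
A Jordan chain for λ = 0 of length 2:
v_1 = (1, 1, 0, 2)ᵀ
v_2 = (0, 0, 1, 0)ᵀ

Let N = A − (0)·I. We want v_2 with N^2 v_2 = 0 but N^1 v_2 ≠ 0; then v_{j-1} := N · v_j for j = 2, …, 2.

Pick v_2 = (0, 0, 1, 0)ᵀ.
Then v_1 = N · v_2 = (1, 1, 0, 2)ᵀ.

Sanity check: (A − (0)·I) v_1 = (0, 0, 0, 0)ᵀ = 0. ✓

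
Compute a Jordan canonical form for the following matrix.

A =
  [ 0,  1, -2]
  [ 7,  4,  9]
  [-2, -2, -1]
J_3(1)

The characteristic polynomial is
  det(x·I − A) = x^3 - 3*x^2 + 3*x - 1 = (x - 1)^3

Eigenvalues and multiplicities (the geometric multiplicity of λ is n − rank(A − λI), which equals the number of Jordan blocks for λ):
  λ = 1: algebraic multiplicity = 3, geometric multiplicity = 1

Determining the block sizes for each eigenvalue:
  λ = 1: one block (gm = 1), so the single block has size am = 3 → block sizes [3]

Assembling the blocks gives a Jordan form
J =
  [1, 1, 0]
  [0, 1, 1]
  [0, 0, 1]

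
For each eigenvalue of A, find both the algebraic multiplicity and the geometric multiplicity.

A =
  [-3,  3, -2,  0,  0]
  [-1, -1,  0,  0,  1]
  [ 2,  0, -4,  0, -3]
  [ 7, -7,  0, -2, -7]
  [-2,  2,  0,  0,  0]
λ = -2: alg = 5, geom = 3

Step 1 — factor the characteristic polynomial to read off the algebraic multiplicities:
  χ_A(x) = (x + 2)^5

Step 2 — compute geometric multiplicities via the rank-nullity identity g(λ) = n − rank(A − λI):
  rank(A − (-2)·I) = 2, so dim ker(A − (-2)·I) = n − 2 = 3

Summary:
  λ = -2: algebraic multiplicity = 5, geometric multiplicity = 3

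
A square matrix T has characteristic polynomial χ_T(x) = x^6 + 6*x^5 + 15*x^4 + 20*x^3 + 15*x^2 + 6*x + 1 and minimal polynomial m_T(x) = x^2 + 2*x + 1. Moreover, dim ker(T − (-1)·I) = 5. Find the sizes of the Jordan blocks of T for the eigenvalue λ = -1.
Block sizes for λ = -1: [2, 1, 1, 1, 1]

Step 1 — from the characteristic polynomial, algebraic multiplicity of λ = -1 is 6. From dim ker(T − (-1)·I) = 5, there are exactly 5 Jordan blocks for λ = -1.
Step 2 — from the minimal polynomial, the factor (x + 1)^2 tells us the largest block for λ = -1 has size 2.
Step 3 — with total size 6, 5 blocks, and largest block 2, the block sizes (in nonincreasing order) are [2, 1, 1, 1, 1].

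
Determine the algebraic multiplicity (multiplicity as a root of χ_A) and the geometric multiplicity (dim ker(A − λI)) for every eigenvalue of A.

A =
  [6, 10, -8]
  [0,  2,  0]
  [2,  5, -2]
λ = 2: alg = 3, geom = 2

Step 1 — factor the characteristic polynomial to read off the algebraic multiplicities:
  χ_A(x) = (x - 2)^3

Step 2 — compute geometric multiplicities via the rank-nullity identity g(λ) = n − rank(A − λI):
  rank(A − (2)·I) = 1, so dim ker(A − (2)·I) = n − 1 = 2

Summary:
  λ = 2: algebraic multiplicity = 3, geometric multiplicity = 2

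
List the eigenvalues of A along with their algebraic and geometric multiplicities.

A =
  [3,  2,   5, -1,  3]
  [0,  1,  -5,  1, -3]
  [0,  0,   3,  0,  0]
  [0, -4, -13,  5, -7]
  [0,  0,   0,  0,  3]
λ = 3: alg = 5, geom = 3

Step 1 — factor the characteristic polynomial to read off the algebraic multiplicities:
  χ_A(x) = (x - 3)^5

Step 2 — compute geometric multiplicities via the rank-nullity identity g(λ) = n − rank(A − λI):
  rank(A − (3)·I) = 2, so dim ker(A − (3)·I) = n − 2 = 3

Summary:
  λ = 3: algebraic multiplicity = 5, geometric multiplicity = 3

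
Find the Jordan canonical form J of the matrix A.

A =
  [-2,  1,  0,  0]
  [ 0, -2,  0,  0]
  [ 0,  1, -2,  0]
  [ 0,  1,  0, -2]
J_2(-2) ⊕ J_1(-2) ⊕ J_1(-2)

The characteristic polynomial is
  det(x·I − A) = x^4 + 8*x^3 + 24*x^2 + 32*x + 16 = (x + 2)^4

Eigenvalues and multiplicities (the geometric multiplicity of λ is n − rank(A − λI), which equals the number of Jordan blocks for λ):
  λ = -2: algebraic multiplicity = 4, geometric multiplicity = 3

Determining the block sizes for each eigenvalue:
  λ = -2: 3 blocks summing to 4 forces exactly one block of size 2 and the rest size 1 → block sizes [2, 1, 1]

Assembling the blocks gives a Jordan form
J =
  [-2,  1,  0,  0]
  [ 0, -2,  0,  0]
  [ 0,  0, -2,  0]
  [ 0,  0,  0, -2]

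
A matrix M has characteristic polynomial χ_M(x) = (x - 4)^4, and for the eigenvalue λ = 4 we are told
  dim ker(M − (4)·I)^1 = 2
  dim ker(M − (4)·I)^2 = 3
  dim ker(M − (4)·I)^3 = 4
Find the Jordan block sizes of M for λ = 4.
Block sizes for λ = 4: [3, 1]

From the dimensions of kernels of powers, the number of Jordan blocks of size at least j is d_j − d_{j−1} where d_j = dim ker(N^j) (with d_0 = 0). Computing the differences gives [2, 1, 1].
The number of blocks of size exactly k is (#blocks of size ≥ k) − (#blocks of size ≥ k + 1), so the partition is: 1 block(s) of size 1, 1 block(s) of size 3.
In nonincreasing order the block sizes are [3, 1].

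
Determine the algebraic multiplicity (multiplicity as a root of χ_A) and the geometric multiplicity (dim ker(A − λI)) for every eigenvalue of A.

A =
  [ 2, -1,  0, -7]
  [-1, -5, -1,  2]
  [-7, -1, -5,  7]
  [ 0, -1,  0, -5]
λ = -5: alg = 3, geom = 1; λ = 2: alg = 1, geom = 1

Step 1 — factor the characteristic polynomial to read off the algebraic multiplicities:
  χ_A(x) = (x - 2)*(x + 5)^3

Step 2 — compute geometric multiplicities via the rank-nullity identity g(λ) = n − rank(A − λI):
  rank(A − (-5)·I) = 3, so dim ker(A − (-5)·I) = n − 3 = 1
  rank(A − (2)·I) = 3, so dim ker(A − (2)·I) = n − 3 = 1

Summary:
  λ = -5: algebraic multiplicity = 3, geometric multiplicity = 1
  λ = 2: algebraic multiplicity = 1, geometric multiplicity = 1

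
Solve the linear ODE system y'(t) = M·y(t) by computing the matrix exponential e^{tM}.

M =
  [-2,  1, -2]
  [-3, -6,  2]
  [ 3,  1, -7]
e^{tM} =
  [3*t*exp(-5*t) + exp(-5*t), t*exp(-5*t), -2*t*exp(-5*t)]
  [-3*t*exp(-5*t), -t*exp(-5*t) + exp(-5*t), 2*t*exp(-5*t)]
  [3*t*exp(-5*t), t*exp(-5*t), -2*t*exp(-5*t) + exp(-5*t)]

Strategy: write M = P · J · P⁻¹ where J is a Jordan canonical form, so e^{tM} = P · e^{tJ} · P⁻¹, and e^{tJ} can be computed block-by-block.

M has Jordan form
J =
  [-5,  1,  0]
  [ 0, -5,  0]
  [ 0,  0, -5]
(up to reordering of blocks).

Per-block formulas:
  For a 2×2 Jordan block J_2(-5): exp(t · J_2(-5)) = e^(-5t)·(I + t·N), where N is the 2×2 nilpotent shift.
  For a 1×1 block at λ = -5: exp(t · [-5]) = [e^(-5t)].

After assembling e^{tJ} and conjugating by P, we get:

e^{tM} =
  [3*t*exp(-5*t) + exp(-5*t), t*exp(-5*t), -2*t*exp(-5*t)]
  [-3*t*exp(-5*t), -t*exp(-5*t) + exp(-5*t), 2*t*exp(-5*t)]
  [3*t*exp(-5*t), t*exp(-5*t), -2*t*exp(-5*t) + exp(-5*t)]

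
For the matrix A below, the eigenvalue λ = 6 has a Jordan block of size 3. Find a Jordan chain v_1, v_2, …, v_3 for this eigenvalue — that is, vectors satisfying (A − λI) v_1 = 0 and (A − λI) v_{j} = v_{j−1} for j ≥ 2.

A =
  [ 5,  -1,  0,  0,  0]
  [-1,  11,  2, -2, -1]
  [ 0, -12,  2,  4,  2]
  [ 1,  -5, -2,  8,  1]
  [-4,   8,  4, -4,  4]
A Jordan chain for λ = 6 of length 3:
v_1 = (2, -2, 8, 2, 0)ᵀ
v_2 = (-1, -1, 0, 1, -4)ᵀ
v_3 = (1, 0, 0, 0, 0)ᵀ

Let N = A − (6)·I. We want v_3 with N^3 v_3 = 0 but N^2 v_3 ≠ 0; then v_{j-1} := N · v_j for j = 3, …, 2.

Pick v_3 = (1, 0, 0, 0, 0)ᵀ.
Then v_2 = N · v_3 = (-1, -1, 0, 1, -4)ᵀ.
Then v_1 = N · v_2 = (2, -2, 8, 2, 0)ᵀ.

Sanity check: (A − (6)·I) v_1 = (0, 0, 0, 0, 0)ᵀ = 0. ✓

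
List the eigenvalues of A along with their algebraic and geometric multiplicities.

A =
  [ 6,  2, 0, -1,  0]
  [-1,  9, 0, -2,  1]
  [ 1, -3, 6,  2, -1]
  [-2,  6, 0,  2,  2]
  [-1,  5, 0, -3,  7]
λ = 6: alg = 5, geom = 3

Step 1 — factor the characteristic polynomial to read off the algebraic multiplicities:
  χ_A(x) = (x - 6)^5

Step 2 — compute geometric multiplicities via the rank-nullity identity g(λ) = n − rank(A − λI):
  rank(A − (6)·I) = 2, so dim ker(A − (6)·I) = n − 2 = 3

Summary:
  λ = 6: algebraic multiplicity = 5, geometric multiplicity = 3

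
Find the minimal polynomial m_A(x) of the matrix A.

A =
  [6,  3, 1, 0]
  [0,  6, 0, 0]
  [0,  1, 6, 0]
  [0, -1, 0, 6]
x^3 - 18*x^2 + 108*x - 216

The characteristic polynomial is χ_A(x) = (x - 6)^4, so the eigenvalues are known. The minimal polynomial is
  m_A(x) = Π_λ (x − λ)^{k_λ}
where k_λ is the size of the *largest* Jordan block for λ (equivalently, the smallest k with (A − λI)^k v = 0 for every generalised eigenvector v of λ).

  λ = 6: largest Jordan block has size 3, contributing (x − 6)^3

So m_A(x) = (x - 6)^3 = x^3 - 18*x^2 + 108*x - 216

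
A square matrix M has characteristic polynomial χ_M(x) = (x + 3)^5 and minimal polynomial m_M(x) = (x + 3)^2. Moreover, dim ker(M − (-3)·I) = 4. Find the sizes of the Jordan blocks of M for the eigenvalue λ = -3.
Block sizes for λ = -3: [2, 1, 1, 1]

Step 1 — from the characteristic polynomial, algebraic multiplicity of λ = -3 is 5. From dim ker(M − (-3)·I) = 4, there are exactly 4 Jordan blocks for λ = -3.
Step 2 — from the minimal polynomial, the factor (x + 3)^2 tells us the largest block for λ = -3 has size 2.
Step 3 — with total size 5, 4 blocks, and largest block 2, the block sizes (in nonincreasing order) are [2, 1, 1, 1].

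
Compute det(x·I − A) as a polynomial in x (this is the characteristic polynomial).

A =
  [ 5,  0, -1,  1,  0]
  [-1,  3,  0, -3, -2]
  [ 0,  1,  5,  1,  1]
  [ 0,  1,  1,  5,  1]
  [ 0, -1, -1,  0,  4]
x^5 - 22*x^4 + 193*x^3 - 844*x^2 + 1840*x - 1600

Expanding det(x·I − A) (e.g. by cofactor expansion or by noting that A is similar to its Jordan form J, which has the same characteristic polynomial as A) gives
  χ_A(x) = x^5 - 22*x^4 + 193*x^3 - 844*x^2 + 1840*x - 1600
which factors as (x - 5)^2*(x - 4)^3. The eigenvalues (with algebraic multiplicities) are λ = 4 with multiplicity 3, λ = 5 with multiplicity 2.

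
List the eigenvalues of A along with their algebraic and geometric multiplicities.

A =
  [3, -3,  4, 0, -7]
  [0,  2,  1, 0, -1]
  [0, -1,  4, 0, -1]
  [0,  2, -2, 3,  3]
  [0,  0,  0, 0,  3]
λ = 3: alg = 5, geom = 2

Step 1 — factor the characteristic polynomial to read off the algebraic multiplicities:
  χ_A(x) = (x - 3)^5

Step 2 — compute geometric multiplicities via the rank-nullity identity g(λ) = n − rank(A − λI):
  rank(A − (3)·I) = 3, so dim ker(A − (3)·I) = n − 3 = 2

Summary:
  λ = 3: algebraic multiplicity = 5, geometric multiplicity = 2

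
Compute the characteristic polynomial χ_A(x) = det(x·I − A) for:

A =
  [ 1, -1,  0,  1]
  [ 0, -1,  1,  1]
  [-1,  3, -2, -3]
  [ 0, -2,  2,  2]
x^4

Expanding det(x·I − A) (e.g. by cofactor expansion or by noting that A is similar to its Jordan form J, which has the same characteristic polynomial as A) gives
  χ_A(x) = x^4
which factors as x^4. The eigenvalues (with algebraic multiplicities) are λ = 0 with multiplicity 4.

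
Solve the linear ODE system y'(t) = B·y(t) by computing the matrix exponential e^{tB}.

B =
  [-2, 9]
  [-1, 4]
e^{tB} =
  [-3*t*exp(t) + exp(t), 9*t*exp(t)]
  [-t*exp(t), 3*t*exp(t) + exp(t)]

Strategy: write B = P · J · P⁻¹ where J is a Jordan canonical form, so e^{tB} = P · e^{tJ} · P⁻¹, and e^{tJ} can be computed block-by-block.

B has Jordan form
J =
  [1, 1]
  [0, 1]
(up to reordering of blocks).

Per-block formulas:
  For a 2×2 Jordan block J_2(1): exp(t · J_2(1)) = e^(1t)·(I + t·N), where N is the 2×2 nilpotent shift.

After assembling e^{tJ} and conjugating by P, we get:

e^{tB} =
  [-3*t*exp(t) + exp(t), 9*t*exp(t)]
  [-t*exp(t), 3*t*exp(t) + exp(t)]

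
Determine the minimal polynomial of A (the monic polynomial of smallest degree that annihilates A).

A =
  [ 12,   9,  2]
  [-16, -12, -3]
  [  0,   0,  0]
x^3

The characteristic polynomial is χ_A(x) = x^3, so the eigenvalues are known. The minimal polynomial is
  m_A(x) = Π_λ (x − λ)^{k_λ}
where k_λ is the size of the *largest* Jordan block for λ (equivalently, the smallest k with (A − λI)^k v = 0 for every generalised eigenvector v of λ).

  λ = 0: largest Jordan block has size 3, contributing (x − 0)^3

So m_A(x) = x^3 = x^3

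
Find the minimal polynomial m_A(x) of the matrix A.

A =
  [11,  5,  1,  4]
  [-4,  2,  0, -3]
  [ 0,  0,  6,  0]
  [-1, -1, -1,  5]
x^3 - 18*x^2 + 108*x - 216

The characteristic polynomial is χ_A(x) = (x - 6)^4, so the eigenvalues are known. The minimal polynomial is
  m_A(x) = Π_λ (x − λ)^{k_λ}
where k_λ is the size of the *largest* Jordan block for λ (equivalently, the smallest k with (A − λI)^k v = 0 for every generalised eigenvector v of λ).

  λ = 6: largest Jordan block has size 3, contributing (x − 6)^3

So m_A(x) = (x - 6)^3 = x^3 - 18*x^2 + 108*x - 216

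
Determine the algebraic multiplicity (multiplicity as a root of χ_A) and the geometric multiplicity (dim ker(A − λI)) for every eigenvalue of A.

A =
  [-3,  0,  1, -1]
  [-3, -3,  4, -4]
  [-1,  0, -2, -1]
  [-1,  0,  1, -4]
λ = -3: alg = 4, geom = 2

Step 1 — factor the characteristic polynomial to read off the algebraic multiplicities:
  χ_A(x) = (x + 3)^4

Step 2 — compute geometric multiplicities via the rank-nullity identity g(λ) = n − rank(A − λI):
  rank(A − (-3)·I) = 2, so dim ker(A − (-3)·I) = n − 2 = 2

Summary:
  λ = -3: algebraic multiplicity = 4, geometric multiplicity = 2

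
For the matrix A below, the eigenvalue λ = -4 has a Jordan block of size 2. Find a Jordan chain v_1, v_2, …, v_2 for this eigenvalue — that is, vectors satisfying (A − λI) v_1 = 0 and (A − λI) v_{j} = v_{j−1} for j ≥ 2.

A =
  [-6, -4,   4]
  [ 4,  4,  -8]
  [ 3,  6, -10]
A Jordan chain for λ = -4 of length 2:
v_1 = (-2, 4, 3)ᵀ
v_2 = (1, 0, 0)ᵀ

Let N = A − (-4)·I. We want v_2 with N^2 v_2 = 0 but N^1 v_2 ≠ 0; then v_{j-1} := N · v_j for j = 2, …, 2.

Pick v_2 = (1, 0, 0)ᵀ.
Then v_1 = N · v_2 = (-2, 4, 3)ᵀ.

Sanity check: (A − (-4)·I) v_1 = (0, 0, 0)ᵀ = 0. ✓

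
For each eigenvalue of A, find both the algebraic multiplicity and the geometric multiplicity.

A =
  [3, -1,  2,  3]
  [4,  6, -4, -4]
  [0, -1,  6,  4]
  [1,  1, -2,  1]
λ = 4: alg = 4, geom = 2

Step 1 — factor the characteristic polynomial to read off the algebraic multiplicities:
  χ_A(x) = (x - 4)^4

Step 2 — compute geometric multiplicities via the rank-nullity identity g(λ) = n − rank(A − λI):
  rank(A − (4)·I) = 2, so dim ker(A − (4)·I) = n − 2 = 2

Summary:
  λ = 4: algebraic multiplicity = 4, geometric multiplicity = 2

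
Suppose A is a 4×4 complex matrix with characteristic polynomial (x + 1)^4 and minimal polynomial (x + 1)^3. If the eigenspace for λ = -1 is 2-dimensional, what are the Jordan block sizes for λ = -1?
Block sizes for λ = -1: [3, 1]

Step 1 — from the characteristic polynomial, algebraic multiplicity of λ = -1 is 4. From dim ker(A − (-1)·I) = 2, there are exactly 2 Jordan blocks for λ = -1.
Step 2 — from the minimal polynomial, the factor (x + 1)^3 tells us the largest block for λ = -1 has size 3.
Step 3 — with total size 4, 2 blocks, and largest block 3, the block sizes (in nonincreasing order) are [3, 1].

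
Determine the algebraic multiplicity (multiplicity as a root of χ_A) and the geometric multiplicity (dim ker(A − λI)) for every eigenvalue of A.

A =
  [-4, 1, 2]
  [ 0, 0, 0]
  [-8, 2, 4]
λ = 0: alg = 3, geom = 2

Step 1 — factor the characteristic polynomial to read off the algebraic multiplicities:
  χ_A(x) = x^3

Step 2 — compute geometric multiplicities via the rank-nullity identity g(λ) = n − rank(A − λI):
  rank(A − (0)·I) = 1, so dim ker(A − (0)·I) = n − 1 = 2

Summary:
  λ = 0: algebraic multiplicity = 3, geometric multiplicity = 2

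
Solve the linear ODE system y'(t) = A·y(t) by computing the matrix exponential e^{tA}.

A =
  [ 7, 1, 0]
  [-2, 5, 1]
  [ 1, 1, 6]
e^{tA} =
  [-t^2*exp(6*t)/2 + t*exp(6*t) + exp(6*t), t*exp(6*t), t^2*exp(6*t)/2]
  [t^2*exp(6*t)/2 - 2*t*exp(6*t), -t*exp(6*t) + exp(6*t), -t^2*exp(6*t)/2 + t*exp(6*t)]
  [-t^2*exp(6*t)/2 + t*exp(6*t), t*exp(6*t), t^2*exp(6*t)/2 + exp(6*t)]

Strategy: write A = P · J · P⁻¹ where J is a Jordan canonical form, so e^{tA} = P · e^{tJ} · P⁻¹, and e^{tJ} can be computed block-by-block.

A has Jordan form
J =
  [6, 1, 0]
  [0, 6, 1]
  [0, 0, 6]
(up to reordering of blocks).

Per-block formulas:
  For a 3×3 Jordan block J_3(6): exp(t · J_3(6)) = e^(6t)·(I + t·N + (t^2/2)·N^2), where N is the 3×3 nilpotent shift.

After assembling e^{tJ} and conjugating by P, we get:

e^{tA} =
  [-t^2*exp(6*t)/2 + t*exp(6*t) + exp(6*t), t*exp(6*t), t^2*exp(6*t)/2]
  [t^2*exp(6*t)/2 - 2*t*exp(6*t), -t*exp(6*t) + exp(6*t), -t^2*exp(6*t)/2 + t*exp(6*t)]
  [-t^2*exp(6*t)/2 + t*exp(6*t), t*exp(6*t), t^2*exp(6*t)/2 + exp(6*t)]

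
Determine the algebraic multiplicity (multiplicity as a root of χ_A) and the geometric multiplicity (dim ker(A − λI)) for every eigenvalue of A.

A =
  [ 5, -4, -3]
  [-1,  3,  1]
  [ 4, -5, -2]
λ = 2: alg = 3, geom = 1

Step 1 — factor the characteristic polynomial to read off the algebraic multiplicities:
  χ_A(x) = (x - 2)^3

Step 2 — compute geometric multiplicities via the rank-nullity identity g(λ) = n − rank(A − λI):
  rank(A − (2)·I) = 2, so dim ker(A − (2)·I) = n − 2 = 1

Summary:
  λ = 2: algebraic multiplicity = 3, geometric multiplicity = 1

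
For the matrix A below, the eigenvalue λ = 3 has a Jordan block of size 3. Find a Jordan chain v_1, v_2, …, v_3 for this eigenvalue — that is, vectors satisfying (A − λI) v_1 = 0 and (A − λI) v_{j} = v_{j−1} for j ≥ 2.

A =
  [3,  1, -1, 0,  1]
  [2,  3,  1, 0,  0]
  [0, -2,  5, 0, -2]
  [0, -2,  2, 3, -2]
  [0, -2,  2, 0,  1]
A Jordan chain for λ = 3 of length 3:
v_1 = (2, 0, -4, -4, -4)ᵀ
v_2 = (0, 2, 0, 0, 0)ᵀ
v_3 = (1, 0, 0, 0, 0)ᵀ

Let N = A − (3)·I. We want v_3 with N^3 v_3 = 0 but N^2 v_3 ≠ 0; then v_{j-1} := N · v_j for j = 3, …, 2.

Pick v_3 = (1, 0, 0, 0, 0)ᵀ.
Then v_2 = N · v_3 = (0, 2, 0, 0, 0)ᵀ.
Then v_1 = N · v_2 = (2, 0, -4, -4, -4)ᵀ.

Sanity check: (A − (3)·I) v_1 = (0, 0, 0, 0, 0)ᵀ = 0. ✓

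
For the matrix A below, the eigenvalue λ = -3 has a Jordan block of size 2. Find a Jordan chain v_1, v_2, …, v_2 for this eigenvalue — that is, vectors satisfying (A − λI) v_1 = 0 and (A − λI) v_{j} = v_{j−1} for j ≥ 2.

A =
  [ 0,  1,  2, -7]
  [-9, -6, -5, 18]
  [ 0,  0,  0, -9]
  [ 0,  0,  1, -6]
A Jordan chain for λ = -3 of length 2:
v_1 = (3, -9, 0, 0)ᵀ
v_2 = (1, 0, 0, 0)ᵀ

Let N = A − (-3)·I. We want v_2 with N^2 v_2 = 0 but N^1 v_2 ≠ 0; then v_{j-1} := N · v_j for j = 2, …, 2.

Pick v_2 = (1, 0, 0, 0)ᵀ.
Then v_1 = N · v_2 = (3, -9, 0, 0)ᵀ.

Sanity check: (A − (-3)·I) v_1 = (0, 0, 0, 0)ᵀ = 0. ✓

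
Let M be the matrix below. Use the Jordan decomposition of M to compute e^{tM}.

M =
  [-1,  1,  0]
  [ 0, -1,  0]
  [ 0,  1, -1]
e^{tM} =
  [exp(-t), t*exp(-t), 0]
  [0, exp(-t), 0]
  [0, t*exp(-t), exp(-t)]

Strategy: write M = P · J · P⁻¹ where J is a Jordan canonical form, so e^{tM} = P · e^{tJ} · P⁻¹, and e^{tJ} can be computed block-by-block.

M has Jordan form
J =
  [-1,  1,  0]
  [ 0, -1,  0]
  [ 0,  0, -1]
(up to reordering of blocks).

Per-block formulas:
  For a 2×2 Jordan block J_2(-1): exp(t · J_2(-1)) = e^(-1t)·(I + t·N), where N is the 2×2 nilpotent shift.
  For a 1×1 block at λ = -1: exp(t · [-1]) = [e^(-1t)].

After assembling e^{tJ} and conjugating by P, we get:

e^{tM} =
  [exp(-t), t*exp(-t), 0]
  [0, exp(-t), 0]
  [0, t*exp(-t), exp(-t)]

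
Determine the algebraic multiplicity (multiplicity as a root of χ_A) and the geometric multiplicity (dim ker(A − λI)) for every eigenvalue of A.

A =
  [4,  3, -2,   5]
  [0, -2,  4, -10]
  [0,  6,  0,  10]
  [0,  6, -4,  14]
λ = 4: alg = 4, geom = 3

Step 1 — factor the characteristic polynomial to read off the algebraic multiplicities:
  χ_A(x) = (x - 4)^4

Step 2 — compute geometric multiplicities via the rank-nullity identity g(λ) = n − rank(A − λI):
  rank(A − (4)·I) = 1, so dim ker(A − (4)·I) = n − 1 = 3

Summary:
  λ = 4: algebraic multiplicity = 4, geometric multiplicity = 3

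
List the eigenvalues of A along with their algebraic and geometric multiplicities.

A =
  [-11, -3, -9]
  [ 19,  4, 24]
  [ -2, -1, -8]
λ = -5: alg = 3, geom = 1

Step 1 — factor the characteristic polynomial to read off the algebraic multiplicities:
  χ_A(x) = (x + 5)^3

Step 2 — compute geometric multiplicities via the rank-nullity identity g(λ) = n − rank(A − λI):
  rank(A − (-5)·I) = 2, so dim ker(A − (-5)·I) = n − 2 = 1

Summary:
  λ = -5: algebraic multiplicity = 3, geometric multiplicity = 1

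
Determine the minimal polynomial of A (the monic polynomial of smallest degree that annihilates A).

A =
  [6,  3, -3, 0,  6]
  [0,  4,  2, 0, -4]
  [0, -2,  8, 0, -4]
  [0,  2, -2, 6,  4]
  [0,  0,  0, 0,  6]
x^2 - 12*x + 36

The characteristic polynomial is χ_A(x) = (x - 6)^5, so the eigenvalues are known. The minimal polynomial is
  m_A(x) = Π_λ (x − λ)^{k_λ}
where k_λ is the size of the *largest* Jordan block for λ (equivalently, the smallest k with (A − λI)^k v = 0 for every generalised eigenvector v of λ).

  λ = 6: largest Jordan block has size 2, contributing (x − 6)^2

So m_A(x) = (x - 6)^2 = x^2 - 12*x + 36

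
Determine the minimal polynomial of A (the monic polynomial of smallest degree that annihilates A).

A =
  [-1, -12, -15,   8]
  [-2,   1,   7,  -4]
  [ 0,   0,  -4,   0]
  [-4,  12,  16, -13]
x^3 + 12*x^2 + 47*x + 60

The characteristic polynomial is χ_A(x) = (x + 3)*(x + 4)*(x + 5)^2, so the eigenvalues are known. The minimal polynomial is
  m_A(x) = Π_λ (x − λ)^{k_λ}
where k_λ is the size of the *largest* Jordan block for λ (equivalently, the smallest k with (A − λI)^k v = 0 for every generalised eigenvector v of λ).

  λ = -5: largest Jordan block has size 1, contributing (x + 5)
  λ = -4: largest Jordan block has size 1, contributing (x + 4)
  λ = -3: largest Jordan block has size 1, contributing (x + 3)

So m_A(x) = (x + 3)*(x + 4)*(x + 5) = x^3 + 12*x^2 + 47*x + 60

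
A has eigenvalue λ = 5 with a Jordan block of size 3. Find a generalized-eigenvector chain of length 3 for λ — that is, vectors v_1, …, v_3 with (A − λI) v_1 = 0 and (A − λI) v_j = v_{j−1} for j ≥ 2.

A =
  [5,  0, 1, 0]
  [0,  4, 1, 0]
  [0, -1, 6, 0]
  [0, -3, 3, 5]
A Jordan chain for λ = 5 of length 3:
v_1 = (-1, 0, 0, 0)ᵀ
v_2 = (0, -1, -1, -3)ᵀ
v_3 = (0, 1, 0, 0)ᵀ

Let N = A − (5)·I. We want v_3 with N^3 v_3 = 0 but N^2 v_3 ≠ 0; then v_{j-1} := N · v_j for j = 3, …, 2.

Pick v_3 = (0, 1, 0, 0)ᵀ.
Then v_2 = N · v_3 = (0, -1, -1, -3)ᵀ.
Then v_1 = N · v_2 = (-1, 0, 0, 0)ᵀ.

Sanity check: (A − (5)·I) v_1 = (0, 0, 0, 0)ᵀ = 0. ✓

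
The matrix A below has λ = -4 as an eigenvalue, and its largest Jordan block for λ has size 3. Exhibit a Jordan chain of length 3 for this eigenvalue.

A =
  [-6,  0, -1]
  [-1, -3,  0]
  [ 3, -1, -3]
A Jordan chain for λ = -4 of length 3:
v_1 = (1, 1, -2)ᵀ
v_2 = (-2, -1, 3)ᵀ
v_3 = (1, 0, 0)ᵀ

Let N = A − (-4)·I. We want v_3 with N^3 v_3 = 0 but N^2 v_3 ≠ 0; then v_{j-1} := N · v_j for j = 3, …, 2.

Pick v_3 = (1, 0, 0)ᵀ.
Then v_2 = N · v_3 = (-2, -1, 3)ᵀ.
Then v_1 = N · v_2 = (1, 1, -2)ᵀ.

Sanity check: (A − (-4)·I) v_1 = (0, 0, 0)ᵀ = 0. ✓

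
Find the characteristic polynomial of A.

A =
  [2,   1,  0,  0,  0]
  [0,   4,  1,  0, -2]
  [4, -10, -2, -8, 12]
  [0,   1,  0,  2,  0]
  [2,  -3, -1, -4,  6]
x^5 - 12*x^4 + 56*x^3 - 128*x^2 + 144*x - 64

Expanding det(x·I − A) (e.g. by cofactor expansion or by noting that A is similar to its Jordan form J, which has the same characteristic polynomial as A) gives
  χ_A(x) = x^5 - 12*x^4 + 56*x^3 - 128*x^2 + 144*x - 64
which factors as (x - 4)*(x - 2)^4. The eigenvalues (with algebraic multiplicities) are λ = 2 with multiplicity 4, λ = 4 with multiplicity 1.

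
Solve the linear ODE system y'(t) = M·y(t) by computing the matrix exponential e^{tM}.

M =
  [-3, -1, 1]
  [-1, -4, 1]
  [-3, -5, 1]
e^{tM} =
  [-t^2*exp(-2*t)/2 - t*exp(-2*t) + exp(-2*t), -t^2*exp(-2*t) - t*exp(-2*t), t^2*exp(-2*t)/2 + t*exp(-2*t)]
  [-t*exp(-2*t), -2*t*exp(-2*t) + exp(-2*t), t*exp(-2*t)]
  [-t^2*exp(-2*t)/2 - 3*t*exp(-2*t), -t^2*exp(-2*t) - 5*t*exp(-2*t), t^2*exp(-2*t)/2 + 3*t*exp(-2*t) + exp(-2*t)]

Strategy: write M = P · J · P⁻¹ where J is a Jordan canonical form, so e^{tM} = P · e^{tJ} · P⁻¹, and e^{tJ} can be computed block-by-block.

M has Jordan form
J =
  [-2,  1,  0]
  [ 0, -2,  1]
  [ 0,  0, -2]
(up to reordering of blocks).

Per-block formulas:
  For a 3×3 Jordan block J_3(-2): exp(t · J_3(-2)) = e^(-2t)·(I + t·N + (t^2/2)·N^2), where N is the 3×3 nilpotent shift.

After assembling e^{tJ} and conjugating by P, we get:

e^{tM} =
  [-t^2*exp(-2*t)/2 - t*exp(-2*t) + exp(-2*t), -t^2*exp(-2*t) - t*exp(-2*t), t^2*exp(-2*t)/2 + t*exp(-2*t)]
  [-t*exp(-2*t), -2*t*exp(-2*t) + exp(-2*t), t*exp(-2*t)]
  [-t^2*exp(-2*t)/2 - 3*t*exp(-2*t), -t^2*exp(-2*t) - 5*t*exp(-2*t), t^2*exp(-2*t)/2 + 3*t*exp(-2*t) + exp(-2*t)]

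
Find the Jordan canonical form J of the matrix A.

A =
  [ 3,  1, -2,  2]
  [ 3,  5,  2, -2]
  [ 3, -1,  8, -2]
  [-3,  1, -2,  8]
J_2(6) ⊕ J_1(6) ⊕ J_1(6)

The characteristic polynomial is
  det(x·I − A) = x^4 - 24*x^3 + 216*x^2 - 864*x + 1296 = (x - 6)^4

Eigenvalues and multiplicities (the geometric multiplicity of λ is n − rank(A − λI), which equals the number of Jordan blocks for λ):
  λ = 6: algebraic multiplicity = 4, geometric multiplicity = 3

Determining the block sizes for each eigenvalue:
  λ = 6: 3 blocks summing to 4 forces exactly one block of size 2 and the rest size 1 → block sizes [2, 1, 1]

Assembling the blocks gives a Jordan form
J =
  [6, 1, 0, 0]
  [0, 6, 0, 0]
  [0, 0, 6, 0]
  [0, 0, 0, 6]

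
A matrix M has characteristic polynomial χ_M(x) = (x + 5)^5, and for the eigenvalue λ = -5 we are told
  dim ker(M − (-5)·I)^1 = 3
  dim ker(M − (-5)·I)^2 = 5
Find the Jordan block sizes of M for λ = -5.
Block sizes for λ = -5: [2, 2, 1]

From the dimensions of kernels of powers, the number of Jordan blocks of size at least j is d_j − d_{j−1} where d_j = dim ker(N^j) (with d_0 = 0). Computing the differences gives [3, 2].
The number of blocks of size exactly k is (#blocks of size ≥ k) − (#blocks of size ≥ k + 1), so the partition is: 1 block(s) of size 1, 2 block(s) of size 2.
In nonincreasing order the block sizes are [2, 2, 1].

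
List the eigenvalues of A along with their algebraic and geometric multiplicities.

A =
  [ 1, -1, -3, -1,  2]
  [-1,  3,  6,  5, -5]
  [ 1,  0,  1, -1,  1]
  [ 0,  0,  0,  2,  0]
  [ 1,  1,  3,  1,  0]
λ = 1: alg = 3, geom = 2; λ = 2: alg = 2, geom = 2

Step 1 — factor the characteristic polynomial to read off the algebraic multiplicities:
  χ_A(x) = (x - 2)^2*(x - 1)^3

Step 2 — compute geometric multiplicities via the rank-nullity identity g(λ) = n − rank(A − λI):
  rank(A − (1)·I) = 3, so dim ker(A − (1)·I) = n − 3 = 2
  rank(A − (2)·I) = 3, so dim ker(A − (2)·I) = n − 3 = 2

Summary:
  λ = 1: algebraic multiplicity = 3, geometric multiplicity = 2
  λ = 2: algebraic multiplicity = 2, geometric multiplicity = 2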